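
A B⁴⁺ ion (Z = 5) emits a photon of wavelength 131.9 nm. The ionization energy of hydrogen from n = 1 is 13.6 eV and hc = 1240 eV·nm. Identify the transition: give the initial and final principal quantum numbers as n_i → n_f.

n_i = 9, n_f = 5

The photon energy is ΔE = hc/λ = 1240 / 131.9 = 9.401 eV.
With Z = 5, ΔE = 340.0 × (1/n_f² − 1/n_i²), so 1/n_f² − 1/n_i² = 0.02765.
Trying n_f = 5 gives 1/n_i² = 0.01235, i.e. n_i ≈ 9; this pair matches.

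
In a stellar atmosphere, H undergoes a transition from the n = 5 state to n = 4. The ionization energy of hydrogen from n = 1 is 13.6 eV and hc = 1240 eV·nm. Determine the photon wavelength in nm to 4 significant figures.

4052 nm

ΔE = 13.60 × (1/4² − 1/5²) = 13.60 × 0.02250 = 0.3060 eV.
λ = hc/ΔE = 1240 / 0.3060 = 4052 nm.
This line belongs to the Brackett series.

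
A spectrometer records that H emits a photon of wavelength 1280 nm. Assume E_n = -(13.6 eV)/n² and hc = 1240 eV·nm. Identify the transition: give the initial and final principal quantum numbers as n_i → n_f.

n_i = 5, n_f = 3

The photon energy is ΔE = hc/λ = 1240 / 1280 = 0.9688 eV.
With Z = 1, ΔE = 13.60 × (1/n_f² − 1/n_i²), so 1/n_f² − 1/n_i² = 0.07123.
Trying n_f = 3 gives 1/n_i² = 0.03988, i.e. n_i ≈ 5; this pair matches.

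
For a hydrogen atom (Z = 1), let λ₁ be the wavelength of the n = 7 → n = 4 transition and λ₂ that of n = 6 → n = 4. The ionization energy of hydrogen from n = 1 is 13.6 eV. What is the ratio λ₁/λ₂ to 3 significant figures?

0.825

λ ∝ 1/ΔE ∝ 1/(1/n_f² − 1/n_i²), and the Z² and hc factors cancel in the ratio.
λ₁/λ₂ = (1/4² − 1/6²)/(1/4² − 1/7²) = 0.03472/0.04209 = 0.825.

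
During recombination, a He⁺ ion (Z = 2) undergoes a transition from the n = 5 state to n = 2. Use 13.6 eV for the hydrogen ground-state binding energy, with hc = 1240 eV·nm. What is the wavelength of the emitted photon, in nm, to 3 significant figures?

109 nm

For Z = 2 the level energies scale as Z², so the effective Rydberg energy is 13.6 × 4 = 54.40 eV.
ΔE = 54.40 × (1/2² − 1/5²) = 54.40 × 0.2100 = 11.42 eV.
λ = hc/ΔE = 1240 / 11.42 = 109 nm.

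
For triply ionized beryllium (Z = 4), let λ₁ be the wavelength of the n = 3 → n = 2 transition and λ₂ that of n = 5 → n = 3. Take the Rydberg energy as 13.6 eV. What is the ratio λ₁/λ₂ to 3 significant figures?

0.512

λ ∝ 1/ΔE ∝ 1/(1/n_f² − 1/n_i²), and the Z² and hc factors cancel in the ratio.
λ₁/λ₂ = (1/3² − 1/5²)/(1/2² − 1/3²) = 0.07111/0.1389 = 0.512.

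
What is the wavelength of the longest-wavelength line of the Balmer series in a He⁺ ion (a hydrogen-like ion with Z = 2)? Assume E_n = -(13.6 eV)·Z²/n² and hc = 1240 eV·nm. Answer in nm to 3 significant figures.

The Balmer series terminates on n_f = 2; the first line has n_i = 2+1 = 3.
ΔE = 54.40 × (1/2² − 1/3²) = 7.556 eV.
λ = 1240 / 7.556 = 164 nm.

164 nm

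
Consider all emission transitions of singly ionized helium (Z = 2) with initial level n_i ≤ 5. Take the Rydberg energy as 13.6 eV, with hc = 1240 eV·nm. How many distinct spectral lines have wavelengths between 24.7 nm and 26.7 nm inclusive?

1

Enumerate all n_i → n_f pairs with 1 ≤ n_f < n_i ≤ 5 and compute λ = 1240 / [13.6·4·(1/n_f² − 1/n_i²)].
Lines falling in [24.7, 26.7] nm: 3→1 (25.64 nm).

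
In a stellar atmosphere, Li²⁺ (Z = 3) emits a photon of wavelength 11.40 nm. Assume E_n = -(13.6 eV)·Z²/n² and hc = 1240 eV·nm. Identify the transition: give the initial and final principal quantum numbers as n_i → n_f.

The photon energy is ΔE = hc/λ = 1240 / 11.40 = 108.8 eV.
With Z = 3, ΔE = 122.4 × (1/n_f² − 1/n_i²), so 1/n_f² − 1/n_i² = 0.8887.
Trying n_f = 1 gives 1/n_i² = 0.1113, i.e. n_i ≈ 3; this pair matches.

n_i = 3, n_f = 1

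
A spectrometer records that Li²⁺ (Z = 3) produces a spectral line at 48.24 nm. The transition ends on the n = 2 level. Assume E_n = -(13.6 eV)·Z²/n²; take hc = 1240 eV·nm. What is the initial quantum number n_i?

The photon energy is ΔE = hc/λ = 1240 / 48.24 = 25.70 eV.
With Z = 3, ΔE = 122.4 × (1/n_f² − 1/n_i²), so 1/n_f² − 1/n_i² = 0.2100.
With n_f = 2: 1/n_i² = 1/4 − 0.2100 = 0.03999, so n_i ≈ 5.00.

n_i = 5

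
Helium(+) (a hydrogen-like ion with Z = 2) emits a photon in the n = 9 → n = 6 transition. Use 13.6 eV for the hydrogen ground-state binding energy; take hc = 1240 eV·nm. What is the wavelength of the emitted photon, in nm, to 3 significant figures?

For Z = 2 the level energies scale as Z², so the effective Rydberg energy is 13.6 × 4 = 54.40 eV.
ΔE = 54.40 × (1/6² − 1/9²) = 54.40 × 0.01543 = 0.8395 eV.
λ = hc/ΔE = 1240 / 0.8395 = 1480 nm.

1480 nm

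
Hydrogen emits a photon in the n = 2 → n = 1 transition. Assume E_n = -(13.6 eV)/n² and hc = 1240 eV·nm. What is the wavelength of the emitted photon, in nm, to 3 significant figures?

ΔE = 13.60 × (1/1² − 1/2²) = 13.60 × 0.7500 = 10.20 eV.
λ = hc/ΔE = 1240 / 10.20 = 122 nm.

122 nm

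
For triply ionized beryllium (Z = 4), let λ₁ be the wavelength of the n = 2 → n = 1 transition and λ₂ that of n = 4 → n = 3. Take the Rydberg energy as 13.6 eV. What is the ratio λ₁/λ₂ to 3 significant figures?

0.0648

λ ∝ 1/ΔE ∝ 1/(1/n_f² − 1/n_i²), and the Z² and hc factors cancel in the ratio.
λ₁/λ₂ = (1/3² − 1/4²)/(1/1² − 1/2²) = 0.04861/0.7500 = 0.0648.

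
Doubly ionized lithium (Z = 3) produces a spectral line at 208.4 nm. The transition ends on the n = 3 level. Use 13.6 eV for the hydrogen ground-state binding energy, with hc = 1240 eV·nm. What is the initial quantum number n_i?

The photon energy is ΔE = hc/λ = 1240 / 208.4 = 5.950 eV.
With Z = 3, ΔE = 122.4 × (1/n_f² − 1/n_i²), so 1/n_f² − 1/n_i² = 0.04861.
With n_f = 3: 1/n_i² = 1/9 − 0.04861 = 0.06250, so n_i ≈ 4.00.

n_i = 4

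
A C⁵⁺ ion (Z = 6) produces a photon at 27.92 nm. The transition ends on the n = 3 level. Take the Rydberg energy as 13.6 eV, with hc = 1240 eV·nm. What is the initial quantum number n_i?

n_i = 7

The photon energy is ΔE = hc/λ = 1240 / 27.92 = 44.41 eV.
With Z = 6, ΔE = 489.6 × (1/n_f² − 1/n_i²), so 1/n_f² − 1/n_i² = 0.09071.
With n_f = 3: 1/n_i² = 1/9 − 0.09071 = 0.02040, so n_i ≈ 7.00.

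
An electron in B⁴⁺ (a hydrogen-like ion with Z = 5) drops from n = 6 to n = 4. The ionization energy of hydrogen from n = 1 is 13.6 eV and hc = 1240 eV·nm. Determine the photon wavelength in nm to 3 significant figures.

105 nm

For Z = 5 the level energies scale as Z², so the effective Rydberg energy is 13.6 × 25 = 340.0 eV.
ΔE = 340.0 × (1/4² − 1/6²) = 340.0 × 0.03472 = 11.81 eV.
λ = hc/ΔE = 1240 / 11.81 = 105 nm.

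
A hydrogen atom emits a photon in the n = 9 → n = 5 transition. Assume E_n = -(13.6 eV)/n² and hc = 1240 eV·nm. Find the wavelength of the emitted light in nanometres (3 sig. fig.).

ΔE = 13.60 × (1/5² − 1/9²) = 13.60 × 0.02765 = 0.3761 eV.
λ = hc/ΔE = 1240 / 0.3761 = 3300 nm.

3300 nm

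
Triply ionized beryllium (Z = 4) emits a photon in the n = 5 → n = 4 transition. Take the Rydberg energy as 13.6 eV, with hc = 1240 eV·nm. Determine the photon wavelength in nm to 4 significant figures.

For Z = 4 the level energies scale as Z², so the effective Rydberg energy is 13.6 × 16 = 217.6 eV.
ΔE = 217.6 × (1/4² − 1/5²) = 217.6 × 0.02250 = 4.896 eV.
λ = hc/ΔE = 1240 / 4.896 = 253.3 nm.

253.3 nm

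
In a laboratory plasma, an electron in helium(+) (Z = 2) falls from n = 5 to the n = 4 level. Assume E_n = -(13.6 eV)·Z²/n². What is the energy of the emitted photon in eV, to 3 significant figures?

1.22 eV

The Bohr energies scale as Z², so for Z = 2: E_n = −54.40/n² eV.
E_5 = −54.40/25 = −2.176 eV and E_4 = −54.40/16 = −3.400 eV.
The photon energy is |E_5 − E_4| = 1.22 eV.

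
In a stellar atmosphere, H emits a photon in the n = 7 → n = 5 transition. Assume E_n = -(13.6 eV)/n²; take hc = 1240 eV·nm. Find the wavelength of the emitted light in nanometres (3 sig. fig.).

ΔE = 13.60 × (1/5² − 1/7²) = 13.60 × 0.01959 = 0.2664 eV.
λ = hc/ΔE = 1240 / 0.2664 = 4650 nm.

4650 nm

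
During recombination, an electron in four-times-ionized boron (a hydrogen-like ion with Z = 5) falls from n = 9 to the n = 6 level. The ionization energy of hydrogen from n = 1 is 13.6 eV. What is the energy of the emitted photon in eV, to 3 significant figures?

5.25 eV

The Bohr energies scale as Z², so for Z = 5: E_n = −340.0/n² eV.
E_9 = −340.0/81 = −4.198 eV and E_6 = −340.0/36 = −9.444 eV.
The photon energy is |E_9 − E_6| = 5.25 eV.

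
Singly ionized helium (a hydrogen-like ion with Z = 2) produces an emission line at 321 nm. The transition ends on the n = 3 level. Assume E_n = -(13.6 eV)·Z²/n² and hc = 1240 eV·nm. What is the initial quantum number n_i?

The photon energy is ΔE = hc/λ = 1240 / 321 = 3.863 eV.
With Z = 2, ΔE = 54.40 × (1/n_f² − 1/n_i²), so 1/n_f² − 1/n_i² = 0.07101.
With n_f = 3: 1/n_i² = 1/9 − 0.07101 = 0.04010, so n_i ≈ 4.99.

n_i = 5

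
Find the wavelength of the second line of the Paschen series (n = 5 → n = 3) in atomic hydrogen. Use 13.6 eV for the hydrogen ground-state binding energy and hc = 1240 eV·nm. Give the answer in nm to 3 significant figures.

The Paschen series terminates on n_f = 3; the second line has n_i = 3+2 = 5.
ΔE = 13.60 × (1/3² − 1/5²) = 0.9671 eV.
λ = 1240 / 0.9671 = 1280 nm.

1280 nm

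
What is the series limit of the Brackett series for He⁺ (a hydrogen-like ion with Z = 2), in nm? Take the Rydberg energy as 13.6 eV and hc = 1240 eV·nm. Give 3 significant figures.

365 nm

The Brackett series has lower level n_f = 4; the series limit corresponds to n_i → ∞.
ΔE_max = 13.6 × 4 / 4² = 3.400 eV.
λ_min = 1240 / 3.400 = 365 nm.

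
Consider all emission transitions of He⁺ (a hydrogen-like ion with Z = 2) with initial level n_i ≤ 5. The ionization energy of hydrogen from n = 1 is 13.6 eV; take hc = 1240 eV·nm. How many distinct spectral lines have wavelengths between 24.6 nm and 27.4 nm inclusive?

Enumerate all n_i → n_f pairs with 1 ≤ n_f < n_i ≤ 5 and compute λ = 1240 / [13.6·4·(1/n_f² − 1/n_i²)].
Lines falling in [24.6, 27.4] nm: 3→1 (25.64 nm).

1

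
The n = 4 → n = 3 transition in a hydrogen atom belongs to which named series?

Paschen

The series is set by the lower level: n_f = 3 is the Paschen series.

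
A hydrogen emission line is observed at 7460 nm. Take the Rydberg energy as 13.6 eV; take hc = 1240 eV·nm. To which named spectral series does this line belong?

ΔE = 1240/7460 = 0.1662 eV.
This matches 13.6 × (1/5² − 1/6²), so n_f = 5: the Pfund series.

Pfund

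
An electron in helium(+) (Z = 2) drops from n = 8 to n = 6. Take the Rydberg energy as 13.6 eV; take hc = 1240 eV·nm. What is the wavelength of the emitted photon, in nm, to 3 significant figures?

1880 nm

For Z = 2 the level energies scale as Z², so the effective Rydberg energy is 13.6 × 4 = 54.40 eV.
ΔE = 54.40 × (1/6² − 1/8²) = 54.40 × 0.01215 = 0.6611 eV.
λ = hc/ΔE = 1240 / 0.6611 = 1880 nm.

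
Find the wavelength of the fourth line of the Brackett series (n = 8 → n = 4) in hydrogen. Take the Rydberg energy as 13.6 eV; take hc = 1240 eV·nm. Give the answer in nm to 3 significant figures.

1950 nm

The Brackett series terminates on n_f = 4; the fourth line has n_i = 4+4 = 8.
ΔE = 13.60 × (1/4² − 1/8²) = 0.6375 eV.
λ = 1240 / 0.6375 = 1950 nm.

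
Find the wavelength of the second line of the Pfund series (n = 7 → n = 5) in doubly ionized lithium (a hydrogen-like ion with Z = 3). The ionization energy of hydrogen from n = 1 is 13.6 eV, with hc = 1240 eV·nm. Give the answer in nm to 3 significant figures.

517 nm

The Pfund series terminates on n_f = 5; the second line has n_i = 5+2 = 7.
ΔE = 122.4 × (1/5² − 1/7²) = 2.398 eV.
λ = 1240 / 2.398 = 517 nm.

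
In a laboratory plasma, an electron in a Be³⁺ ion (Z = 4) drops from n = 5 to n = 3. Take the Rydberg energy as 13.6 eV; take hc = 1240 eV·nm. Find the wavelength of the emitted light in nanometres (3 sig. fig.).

80.1 nm

For Z = 4 the level energies scale as Z², so the effective Rydberg energy is 13.6 × 16 = 217.6 eV.
ΔE = 217.6 × (1/3² − 1/5²) = 217.6 × 0.07111 = 15.47 eV.
λ = hc/ΔE = 1240 / 15.47 = 80.1 nm.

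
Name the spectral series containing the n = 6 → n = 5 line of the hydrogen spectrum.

Pfund

The series is set by the lower level: n_f = 5 is the Pfund series.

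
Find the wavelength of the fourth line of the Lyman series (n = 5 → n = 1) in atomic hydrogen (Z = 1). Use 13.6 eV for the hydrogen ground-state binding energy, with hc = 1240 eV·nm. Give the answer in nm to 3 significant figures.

95.0 nm

The Lyman series terminates on n_f = 1; the fourth line has n_i = 1+4 = 5.
ΔE = 13.60 × (1/1² − 1/5²) = 13.06 eV.
λ = 1240 / 13.06 = 95.0 nm.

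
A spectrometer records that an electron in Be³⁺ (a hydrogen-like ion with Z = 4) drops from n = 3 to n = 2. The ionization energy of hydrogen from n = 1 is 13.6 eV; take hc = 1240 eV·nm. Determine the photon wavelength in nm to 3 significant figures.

For Z = 4 the level energies scale as Z², so the effective Rydberg energy is 13.6 × 16 = 217.6 eV.
ΔE = 217.6 × (1/2² − 1/3²) = 217.6 × 0.1389 = 30.22 eV.
λ = hc/ΔE = 1240 / 30.22 = 41.0 nm.

41.0 nm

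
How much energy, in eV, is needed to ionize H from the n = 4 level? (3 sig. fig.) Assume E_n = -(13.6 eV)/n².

E_4 = −13.60/16 = −0.850 eV, so ionization (to E = 0) requires 0.850 eV.

0.850 eV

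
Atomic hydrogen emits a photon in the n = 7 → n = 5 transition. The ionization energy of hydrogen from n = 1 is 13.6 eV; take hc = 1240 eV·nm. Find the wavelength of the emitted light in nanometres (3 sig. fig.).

ΔE = 13.60 × (1/5² − 1/7²) = 13.60 × 0.01959 = 0.2664 eV.
λ = hc/ΔE = 1240 / 0.2664 = 4650 nm.
This line belongs to the Pfund series.

4650 nm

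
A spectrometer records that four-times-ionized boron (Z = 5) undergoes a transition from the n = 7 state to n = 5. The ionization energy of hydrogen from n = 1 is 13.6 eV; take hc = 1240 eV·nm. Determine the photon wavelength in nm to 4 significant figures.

186.2 nm

For Z = 5 the level energies scale as Z², so the effective Rydberg energy is 13.6 × 25 = 340.0 eV.
ΔE = 340.0 × (1/5² − 1/7²) = 340.0 × 0.01959 = 6.661 eV.
λ = hc/ΔE = 1240 / 6.661 = 186.2 nm.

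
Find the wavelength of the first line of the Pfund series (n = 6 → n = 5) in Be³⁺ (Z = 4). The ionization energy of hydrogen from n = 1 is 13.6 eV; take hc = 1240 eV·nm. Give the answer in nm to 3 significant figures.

The Pfund series terminates on n_f = 5; the first line has n_i = 5+1 = 6.
ΔE = 217.6 × (1/5² − 1/6²) = 2.660 eV.
λ = 1240 / 2.660 = 466 nm.

466 nm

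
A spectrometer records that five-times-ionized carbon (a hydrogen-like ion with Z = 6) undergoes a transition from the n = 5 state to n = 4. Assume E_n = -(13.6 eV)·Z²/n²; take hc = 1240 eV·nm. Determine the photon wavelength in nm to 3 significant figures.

113 nm

For Z = 6 the level energies scale as Z², so the effective Rydberg energy is 13.6 × 36 = 489.6 eV.
ΔE = 489.6 × (1/4² − 1/5²) = 489.6 × 0.02250 = 11.02 eV.
λ = hc/ΔE = 1240 / 11.02 = 113 nm.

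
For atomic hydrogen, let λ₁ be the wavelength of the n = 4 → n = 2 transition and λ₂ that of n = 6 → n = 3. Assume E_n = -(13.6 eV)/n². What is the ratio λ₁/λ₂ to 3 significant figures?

λ ∝ 1/ΔE ∝ 1/(1/n_f² − 1/n_i²), and the Z² and hc factors cancel in the ratio.
λ₁/λ₂ = (1/3² − 1/6²)/(1/2² − 1/4²) = 0.08333/0.1875 = 0.444.

0.444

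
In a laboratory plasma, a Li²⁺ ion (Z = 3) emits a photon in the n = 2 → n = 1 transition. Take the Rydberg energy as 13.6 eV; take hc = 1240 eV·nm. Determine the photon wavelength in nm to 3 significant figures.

13.5 nm

For Z = 3 the level energies scale as Z², so the effective Rydberg energy is 13.6 × 9 = 122.4 eV.
ΔE = 122.4 × (1/1² − 1/2²) = 122.4 × 0.7500 = 91.80 eV.
λ = hc/ΔE = 1240 / 91.80 = 13.5 nm.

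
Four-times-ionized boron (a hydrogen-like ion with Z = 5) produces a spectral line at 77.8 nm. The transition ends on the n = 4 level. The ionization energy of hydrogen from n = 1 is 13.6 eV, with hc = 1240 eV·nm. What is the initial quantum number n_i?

The photon energy is ΔE = hc/λ = 1240 / 77.8 = 15.94 eV.
With Z = 5, ΔE = 340.0 × (1/n_f² − 1/n_i²), so 1/n_f² − 1/n_i² = 0.04688.
With n_f = 4: 1/n_i² = 1/16 − 0.04688 = 0.01562, so n_i ≈ 8.00.

n_i = 8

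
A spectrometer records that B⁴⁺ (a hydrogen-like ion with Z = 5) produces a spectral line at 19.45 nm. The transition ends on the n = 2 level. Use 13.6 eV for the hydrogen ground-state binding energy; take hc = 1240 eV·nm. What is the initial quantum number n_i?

The photon energy is ΔE = hc/λ = 1240 / 19.45 = 63.75 eV.
With Z = 5, ΔE = 340.0 × (1/n_f² − 1/n_i²), so 1/n_f² − 1/n_i² = 0.1875.
With n_f = 2: 1/n_i² = 1/4 − 0.1875 = 0.06249, so n_i ≈ 4.00.

n_i = 4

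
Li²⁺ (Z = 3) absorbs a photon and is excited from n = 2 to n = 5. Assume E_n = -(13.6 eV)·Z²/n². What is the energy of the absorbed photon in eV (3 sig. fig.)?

The Bohr energies scale as Z², so for Z = 3: E_n = −122.4/n² eV.
E_5 = −122.4/25 = −4.896 eV and E_2 = −122.4/4 = −30.60 eV.
The photon energy is |E_5 − E_2| = 25.7 eV.

25.7 eV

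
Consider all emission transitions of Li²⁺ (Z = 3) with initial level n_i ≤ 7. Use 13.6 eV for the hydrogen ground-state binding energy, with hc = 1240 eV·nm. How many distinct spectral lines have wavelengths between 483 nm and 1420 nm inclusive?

3

Enumerate all n_i → n_f pairs with 1 ≤ n_f < n_i ≤ 7 and compute λ = 1240 / [13.6·9·(1/n_f² − 1/n_i²)].
Lines falling in [483, 1420] nm: 7→5 (517.1 nm), 6→5 (828.9 nm), 7→6 (1375 nm).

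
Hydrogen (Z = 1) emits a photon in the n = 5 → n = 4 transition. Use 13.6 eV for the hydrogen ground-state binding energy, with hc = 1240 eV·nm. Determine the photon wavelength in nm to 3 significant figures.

4050 nm

ΔE = 13.60 × (1/4² − 1/5²) = 13.60 × 0.02250 = 0.3060 eV.
λ = hc/ΔE = 1240 / 0.3060 = 4050 nm.
This line belongs to the Brackett series.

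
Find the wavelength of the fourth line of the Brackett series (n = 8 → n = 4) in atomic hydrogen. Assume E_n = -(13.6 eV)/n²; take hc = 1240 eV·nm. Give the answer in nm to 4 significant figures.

The Brackett series terminates on n_f = 4; the fourth line has n_i = 4+4 = 8.
ΔE = 13.60 × (1/4² − 1/8²) = 0.6375 eV.
λ = 1240 / 0.6375 = 1945 nm.

1945 nm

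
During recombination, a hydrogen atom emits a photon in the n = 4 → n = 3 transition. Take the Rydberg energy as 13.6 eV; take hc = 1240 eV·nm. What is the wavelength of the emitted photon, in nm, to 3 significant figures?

ΔE = 13.60 × (1/3² − 1/4²) = 13.60 × 0.04861 = 0.6611 eV.
λ = hc/ΔE = 1240 / 0.6611 = 1880 nm.
This line belongs to the Paschen series.

1880 nm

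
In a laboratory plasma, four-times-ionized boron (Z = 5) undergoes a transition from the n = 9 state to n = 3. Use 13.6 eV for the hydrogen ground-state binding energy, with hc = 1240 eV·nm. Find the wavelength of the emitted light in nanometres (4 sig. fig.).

For Z = 5 the level energies scale as Z², so the effective Rydberg energy is 13.6 × 25 = 340.0 eV.
ΔE = 340.0 × (1/3² − 1/9²) = 340.0 × 0.09877 = 33.58 eV.
λ = hc/ΔE = 1240 / 33.58 = 36.93 nm.

36.93 nm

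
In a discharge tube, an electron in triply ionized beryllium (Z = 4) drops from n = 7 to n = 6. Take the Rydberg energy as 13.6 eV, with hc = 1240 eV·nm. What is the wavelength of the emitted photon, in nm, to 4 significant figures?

773.2 nm

For Z = 4 the level energies scale as Z², so the effective Rydberg energy is 13.6 × 16 = 217.6 eV.
ΔE = 217.6 × (1/6² − 1/7²) = 217.6 × 0.007370 = 1.604 eV.
λ = hc/ΔE = 1240 / 1.604 = 773.2 nm.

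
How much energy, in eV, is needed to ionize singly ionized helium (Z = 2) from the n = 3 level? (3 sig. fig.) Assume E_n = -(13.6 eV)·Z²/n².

6.04 eV

E_n = −13.6 Z²/n² = −54.40/n² eV for Z = 2.
E_3 = −54.40/9 = −6.04 eV, so ionization (to E = 0) requires 6.04 eV.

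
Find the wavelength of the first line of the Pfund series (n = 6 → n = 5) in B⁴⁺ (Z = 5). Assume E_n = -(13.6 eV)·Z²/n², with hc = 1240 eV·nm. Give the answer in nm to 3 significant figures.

298 nm

The Pfund series terminates on n_f = 5; the first line has n_i = 5+1 = 6.
ΔE = 340.0 × (1/5² − 1/6²) = 4.156 eV.
λ = 1240 / 4.156 = 298 nm.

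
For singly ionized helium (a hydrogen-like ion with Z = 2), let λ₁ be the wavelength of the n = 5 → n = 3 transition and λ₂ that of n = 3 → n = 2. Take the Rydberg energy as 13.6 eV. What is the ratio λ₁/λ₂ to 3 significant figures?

1.95

λ ∝ 1/ΔE ∝ 1/(1/n_f² − 1/n_i²), and the Z² and hc factors cancel in the ratio.
λ₁/λ₂ = (1/2² − 1/3²)/(1/3² − 1/5²) = 0.1389/0.07111 = 1.95.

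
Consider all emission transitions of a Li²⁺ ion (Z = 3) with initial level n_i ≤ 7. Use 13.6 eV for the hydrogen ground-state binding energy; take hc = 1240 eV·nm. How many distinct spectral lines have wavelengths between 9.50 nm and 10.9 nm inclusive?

4

Enumerate all n_i → n_f pairs with 1 ≤ n_f < n_i ≤ 7 and compute λ = 1240 / [13.6·9·(1/n_f² − 1/n_i²)].
Lines falling in [9.50, 10.9] nm: 7→1 (10.34 nm), 6→1 (10.42 nm), 5→1 (10.55 nm), 4→1 (10.81 nm).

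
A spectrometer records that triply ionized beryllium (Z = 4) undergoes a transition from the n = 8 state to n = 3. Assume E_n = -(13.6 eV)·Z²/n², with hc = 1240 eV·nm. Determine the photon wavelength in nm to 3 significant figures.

59.7 nm

For Z = 4 the level energies scale as Z², so the effective Rydberg energy is 13.6 × 16 = 217.6 eV.
ΔE = 217.6 × (1/3² − 1/8²) = 217.6 × 0.09549 = 20.78 eV.
λ = hc/ΔE = 1240 / 20.78 = 59.7 nm.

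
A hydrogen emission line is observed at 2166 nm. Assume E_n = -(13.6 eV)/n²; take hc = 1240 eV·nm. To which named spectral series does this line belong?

ΔE = 1240/2166 = 0.5725 eV.
This matches 13.6 × (1/4² − 1/7²), so n_f = 4: the Brackett series.

Brackett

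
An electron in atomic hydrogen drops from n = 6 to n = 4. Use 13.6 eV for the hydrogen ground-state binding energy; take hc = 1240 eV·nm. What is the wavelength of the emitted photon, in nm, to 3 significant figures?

2630 nm

ΔE = 13.60 × (1/4² − 1/6²) = 13.60 × 0.03472 = 0.4722 eV.
λ = hc/ΔE = 1240 / 0.4722 = 2630 nm.
This line belongs to the Brackett series.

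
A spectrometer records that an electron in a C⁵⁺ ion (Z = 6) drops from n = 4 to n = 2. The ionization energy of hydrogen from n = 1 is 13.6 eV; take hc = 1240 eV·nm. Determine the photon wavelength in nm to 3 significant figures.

13.5 nm

For Z = 6 the level energies scale as Z², so the effective Rydberg energy is 13.6 × 36 = 489.6 eV.
ΔE = 489.6 × (1/2² − 1/4²) = 489.6 × 0.1875 = 91.80 eV.
λ = hc/ΔE = 1240 / 91.80 = 13.5 nm.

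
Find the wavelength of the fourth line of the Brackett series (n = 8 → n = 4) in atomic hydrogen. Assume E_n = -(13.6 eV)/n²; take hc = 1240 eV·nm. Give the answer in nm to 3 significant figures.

1950 nm

The Brackett series terminates on n_f = 4; the fourth line has n_i = 4+4 = 8.
ΔE = 13.60 × (1/4² − 1/8²) = 0.6375 eV.
λ = 1240 / 0.6375 = 1950 nm.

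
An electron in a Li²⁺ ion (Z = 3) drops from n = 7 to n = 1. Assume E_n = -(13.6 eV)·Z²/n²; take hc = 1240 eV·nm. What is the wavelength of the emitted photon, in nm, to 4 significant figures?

10.34 nm

For Z = 3 the level energies scale as Z², so the effective Rydberg energy is 13.6 × 9 = 122.4 eV.
ΔE = 122.4 × (1/1² − 1/7²) = 122.4 × 0.9796 = 119.9 eV.
λ = hc/ΔE = 1240 / 119.9 = 10.34 nm.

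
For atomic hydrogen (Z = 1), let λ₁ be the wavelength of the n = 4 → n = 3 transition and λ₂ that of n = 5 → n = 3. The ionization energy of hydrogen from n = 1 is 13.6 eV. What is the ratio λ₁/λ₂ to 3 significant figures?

λ ∝ 1/ΔE ∝ 1/(1/n_f² − 1/n_i²), and the Z² and hc factors cancel in the ratio.
λ₁/λ₂ = (1/3² − 1/5²)/(1/3² − 1/4²) = 0.07111/0.04861 = 1.46.

1.46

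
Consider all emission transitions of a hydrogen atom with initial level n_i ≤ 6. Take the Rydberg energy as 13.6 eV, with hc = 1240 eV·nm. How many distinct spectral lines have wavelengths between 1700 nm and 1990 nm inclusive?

1

Enumerate all n_i → n_f pairs with 1 ≤ n_f < n_i ≤ 6 and compute λ = 1240 / [13.6·1·(1/n_f² − 1/n_i²)].
Lines falling in [1700, 1990] nm: 4→3 (1876 nm).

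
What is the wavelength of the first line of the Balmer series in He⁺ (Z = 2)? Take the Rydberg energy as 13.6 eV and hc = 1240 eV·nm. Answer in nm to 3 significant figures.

164 nm

The Balmer series terminates on n_f = 2; the first line has n_i = 2+1 = 3.
ΔE = 54.40 × (1/2² − 1/3²) = 7.556 eV.
λ = 1240 / 7.556 = 164 nm.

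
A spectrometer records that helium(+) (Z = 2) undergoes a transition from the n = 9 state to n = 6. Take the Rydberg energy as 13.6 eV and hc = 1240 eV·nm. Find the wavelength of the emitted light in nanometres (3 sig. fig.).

For Z = 2 the level energies scale as Z², so the effective Rydberg energy is 13.6 × 4 = 54.40 eV.
ΔE = 54.40 × (1/6² − 1/9²) = 54.40 × 0.01543 = 0.8395 eV.
λ = hc/ΔE = 1240 / 0.8395 = 1480 nm.

1480 nm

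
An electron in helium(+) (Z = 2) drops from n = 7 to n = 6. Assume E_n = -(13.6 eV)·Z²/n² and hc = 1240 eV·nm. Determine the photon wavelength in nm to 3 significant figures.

3090 nm

For Z = 2 the level energies scale as Z², so the effective Rydberg energy is 13.6 × 4 = 54.40 eV.
ΔE = 54.40 × (1/6² − 1/7²) = 54.40 × 0.007370 = 0.4009 eV.
λ = hc/ΔE = 1240 / 0.4009 = 3090 nm.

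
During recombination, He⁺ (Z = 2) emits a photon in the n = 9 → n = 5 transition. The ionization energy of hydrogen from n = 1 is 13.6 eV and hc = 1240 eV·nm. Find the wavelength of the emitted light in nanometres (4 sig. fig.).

824.3 nm

For Z = 2 the level energies scale as Z², so the effective Rydberg energy is 13.6 × 4 = 54.40 eV.
ΔE = 54.40 × (1/5² − 1/9²) = 54.40 × 0.02765 = 1.504 eV.
λ = hc/ΔE = 1240 / 1.504 = 824.3 nm.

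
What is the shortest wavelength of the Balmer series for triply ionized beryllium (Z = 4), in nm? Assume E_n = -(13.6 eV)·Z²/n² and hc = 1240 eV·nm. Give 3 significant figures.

22.8 nm

The Balmer series has lower level n_f = 2; the series limit corresponds to n_i → ∞.
ΔE_max = 13.6 × 16 / 2² = 54.40 eV.
λ_min = 1240 / 54.40 = 22.8 nm.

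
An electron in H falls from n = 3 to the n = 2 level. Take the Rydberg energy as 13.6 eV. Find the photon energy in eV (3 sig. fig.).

E_3 = −13.60/9 = −1.511 eV and E_2 = −13.60/4 = −3.400 eV.
The photon energy is |E_3 − E_2| = 1.89 eV.

1.89 eV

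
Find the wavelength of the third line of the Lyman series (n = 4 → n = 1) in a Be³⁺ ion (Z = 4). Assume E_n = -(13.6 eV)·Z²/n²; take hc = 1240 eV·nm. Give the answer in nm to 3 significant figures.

6.08 nm

The Lyman series terminates on n_f = 1; the third line has n_i = 1+3 = 4.
ΔE = 217.6 × (1/1² − 1/4²) = 204.0 eV.
λ = 1240 / 204.0 = 6.08 nm.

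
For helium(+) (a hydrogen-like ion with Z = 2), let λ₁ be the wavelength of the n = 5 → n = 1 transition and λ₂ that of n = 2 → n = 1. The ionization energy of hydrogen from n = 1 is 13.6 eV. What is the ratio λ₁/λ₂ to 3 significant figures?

0.781

λ ∝ 1/ΔE ∝ 1/(1/n_f² − 1/n_i²), and the Z² and hc factors cancel in the ratio.
λ₁/λ₂ = (1/1² − 1/2²)/(1/1² − 1/5²) = 0.7500/0.9600 = 0.781.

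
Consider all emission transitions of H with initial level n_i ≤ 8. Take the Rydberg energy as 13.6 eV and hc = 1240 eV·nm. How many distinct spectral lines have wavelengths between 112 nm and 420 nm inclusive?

4

Enumerate all n_i → n_f pairs with 1 ≤ n_f < n_i ≤ 8 and compute λ = 1240 / [13.6·1·(1/n_f² − 1/n_i²)].
Lines falling in [112, 420] nm: 2→1 (121.6 nm), 8→2 (389.0 nm), 7→2 (397.1 nm), 6→2 (410.3 nm).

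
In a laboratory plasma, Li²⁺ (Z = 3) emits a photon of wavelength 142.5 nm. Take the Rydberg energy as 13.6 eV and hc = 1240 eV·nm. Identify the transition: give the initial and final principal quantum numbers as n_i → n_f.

The photon energy is ΔE = hc/λ = 1240 / 142.5 = 8.702 eV.
With Z = 3, ΔE = 122.4 × (1/n_f² − 1/n_i²), so 1/n_f² − 1/n_i² = 0.07109.
Trying n_f = 3 gives 1/n_i² = 0.04002, i.e. n_i ≈ 5; this pair matches.

n_i = 5, n_f = 3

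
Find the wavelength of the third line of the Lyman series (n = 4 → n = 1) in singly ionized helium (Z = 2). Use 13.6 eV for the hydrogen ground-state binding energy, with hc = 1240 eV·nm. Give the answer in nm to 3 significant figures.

The Lyman series terminates on n_f = 1; the third line has n_i = 1+3 = 4.
ΔE = 54.40 × (1/1² − 1/4²) = 51.00 eV.
λ = 1240 / 51.00 = 24.3 nm.

24.3 nm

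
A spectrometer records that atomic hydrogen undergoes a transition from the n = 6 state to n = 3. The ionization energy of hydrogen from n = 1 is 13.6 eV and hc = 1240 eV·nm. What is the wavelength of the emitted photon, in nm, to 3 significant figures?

1090 nm

ΔE = 13.60 × (1/3² − 1/6²) = 13.60 × 0.08333 = 1.133 eV.
λ = hc/ΔE = 1240 / 1.133 = 1090 nm.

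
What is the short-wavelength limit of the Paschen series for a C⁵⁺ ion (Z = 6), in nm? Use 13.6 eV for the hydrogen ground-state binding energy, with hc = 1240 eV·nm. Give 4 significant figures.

The Paschen series has lower level n_f = 3; the series limit corresponds to n_i → ∞.
ΔE_max = 13.6 × 36 / 3² = 54.40 eV.
λ_min = 1240 / 54.40 = 22.79 nm.

22.79 nm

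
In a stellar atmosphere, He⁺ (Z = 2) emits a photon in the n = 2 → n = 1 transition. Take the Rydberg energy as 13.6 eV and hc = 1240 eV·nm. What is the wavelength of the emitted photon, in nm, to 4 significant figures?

30.39 nm

For Z = 2 the level energies scale as Z², so the effective Rydberg energy is 13.6 × 4 = 54.40 eV.
ΔE = 54.40 × (1/1² − 1/2²) = 54.40 × 0.7500 = 40.80 eV.
λ = hc/ΔE = 1240 / 40.80 = 30.39 nm.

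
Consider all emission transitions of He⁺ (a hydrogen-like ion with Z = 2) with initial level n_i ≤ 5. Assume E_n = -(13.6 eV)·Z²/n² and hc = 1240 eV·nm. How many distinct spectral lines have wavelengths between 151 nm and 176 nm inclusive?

Enumerate all n_i → n_f pairs with 1 ≤ n_f < n_i ≤ 5 and compute λ = 1240 / [13.6·4·(1/n_f² − 1/n_i²)].
Lines falling in [151, 176] nm: 3→2 (164.1 nm).

1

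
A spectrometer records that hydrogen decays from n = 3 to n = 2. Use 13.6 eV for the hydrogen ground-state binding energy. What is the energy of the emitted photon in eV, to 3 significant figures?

E_3 = −13.60/9 = −1.511 eV and E_2 = −13.60/4 = −3.400 eV.
The photon energy is |E_3 − E_2| = 1.89 eV.

1.89 eV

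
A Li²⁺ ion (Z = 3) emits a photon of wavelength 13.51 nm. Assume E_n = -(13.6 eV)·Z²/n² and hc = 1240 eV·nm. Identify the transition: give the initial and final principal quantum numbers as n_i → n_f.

The photon energy is ΔE = hc/λ = 1240 / 13.51 = 91.78 eV.
With Z = 3, ΔE = 122.4 × (1/n_f² − 1/n_i²), so 1/n_f² − 1/n_i² = 0.7499.
Trying n_f = 1 gives 1/n_i² = 0.2501, i.e. n_i ≈ 2; this pair matches.

n_i = 2, n_f = 1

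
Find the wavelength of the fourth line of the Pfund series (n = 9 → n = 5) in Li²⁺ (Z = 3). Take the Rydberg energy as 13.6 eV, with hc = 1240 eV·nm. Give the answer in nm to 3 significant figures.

The Pfund series terminates on n_f = 5; the fourth line has n_i = 5+4 = 9.
ΔE = 122.4 × (1/5² − 1/9²) = 3.385 eV.
λ = 1240 / 3.385 = 366 nm.

366 nm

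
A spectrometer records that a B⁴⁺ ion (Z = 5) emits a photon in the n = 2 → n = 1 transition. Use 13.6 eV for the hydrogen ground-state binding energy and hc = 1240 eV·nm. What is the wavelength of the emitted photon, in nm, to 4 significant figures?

For Z = 5 the level energies scale as Z², so the effective Rydberg energy is 13.6 × 25 = 340.0 eV.
ΔE = 340.0 × (1/1² − 1/2²) = 340.0 × 0.7500 = 255.0 eV.
λ = hc/ΔE = 1240 / 255.0 = 4.863 nm.

4.863 nm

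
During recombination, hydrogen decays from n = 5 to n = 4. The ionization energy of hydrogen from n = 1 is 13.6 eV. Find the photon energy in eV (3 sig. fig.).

E_5 = −13.60/25 = −0.5440 eV and E_4 = −13.60/16 = −0.8500 eV.
The photon energy is |E_5 − E_4| = 0.306 eV.

0.306 eV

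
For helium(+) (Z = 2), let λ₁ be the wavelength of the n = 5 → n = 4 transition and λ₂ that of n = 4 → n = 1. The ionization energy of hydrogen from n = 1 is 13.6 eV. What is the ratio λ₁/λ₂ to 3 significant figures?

λ ∝ 1/ΔE ∝ 1/(1/n_f² − 1/n_i²), and the Z² and hc factors cancel in the ratio.
λ₁/λ₂ = (1/1² − 1/4²)/(1/4² − 1/5²) = 0.9375/0.02250 = 41.7.

41.7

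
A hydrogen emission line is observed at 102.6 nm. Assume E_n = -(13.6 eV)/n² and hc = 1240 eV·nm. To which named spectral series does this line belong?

Lyman

ΔE = 1240/102.6 = 12.09 eV.
This matches 13.6 × (1/1² − 1/3²), so n_f = 1: the Lyman series.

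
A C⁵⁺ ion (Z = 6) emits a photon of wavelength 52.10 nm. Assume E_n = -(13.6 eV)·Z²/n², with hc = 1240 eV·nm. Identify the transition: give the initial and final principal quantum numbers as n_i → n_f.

The photon energy is ΔE = hc/λ = 1240 / 52.10 = 23.80 eV.
With Z = 6, ΔE = 489.6 × (1/n_f² − 1/n_i²), so 1/n_f² − 1/n_i² = 0.04861.
Trying n_f = 3 gives 1/n_i² = 0.06250, i.e. n_i ≈ 4; this pair matches.

n_i = 4, n_f = 3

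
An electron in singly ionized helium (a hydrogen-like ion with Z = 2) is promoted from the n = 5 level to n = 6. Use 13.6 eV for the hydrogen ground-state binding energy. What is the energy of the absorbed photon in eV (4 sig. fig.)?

0.6649 eV

The Bohr energies scale as Z², so for Z = 2: E_n = −54.40/n² eV.
E_6 = −54.40/36 = −1.511 eV and E_5 = −54.40/25 = −2.176 eV.
The photon energy is |E_6 − E_5| = 0.6649 eV.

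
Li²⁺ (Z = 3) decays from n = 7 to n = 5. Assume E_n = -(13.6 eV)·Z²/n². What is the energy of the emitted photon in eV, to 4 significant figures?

The Bohr energies scale as Z², so for Z = 3: E_n = −122.4/n² eV.
E_7 = −122.4/49 = −2.498 eV and E_5 = −122.4/25 = −4.896 eV.
The photon energy is |E_7 − E_5| = 2.398 eV.

2.398 eV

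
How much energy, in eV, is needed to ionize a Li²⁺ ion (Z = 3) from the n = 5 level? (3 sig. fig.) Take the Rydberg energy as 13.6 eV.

E_n = −13.6 Z²/n² = −122.4/n² eV for Z = 3.
E_5 = −122.4/25 = −4.90 eV, so ionization (to E = 0) requires 4.90 eV.

4.90 eV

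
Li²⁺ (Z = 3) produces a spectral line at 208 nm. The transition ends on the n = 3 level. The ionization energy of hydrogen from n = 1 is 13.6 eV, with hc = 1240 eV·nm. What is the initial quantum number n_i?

n_i = 4

The photon energy is ΔE = hc/λ = 1240 / 208 = 5.962 eV.
With Z = 3, ΔE = 122.4 × (1/n_f² − 1/n_i²), so 1/n_f² − 1/n_i² = 0.04871.
With n_f = 3: 1/n_i² = 1/9 − 0.04871 = 0.06241, so n_i ≈ 4.00.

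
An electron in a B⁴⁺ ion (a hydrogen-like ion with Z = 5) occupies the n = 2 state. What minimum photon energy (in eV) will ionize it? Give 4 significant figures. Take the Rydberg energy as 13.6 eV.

85.00 eV

E_n = −13.6 Z²/n² = −340.0/n² eV for Z = 5.
E_2 = −340.0/4 = −85.00 eV, so ionization (to E = 0) requires 85.00 eV.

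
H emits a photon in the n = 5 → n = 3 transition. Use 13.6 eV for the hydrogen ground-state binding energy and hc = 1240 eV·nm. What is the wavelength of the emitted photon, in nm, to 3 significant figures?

1280 nm

ΔE = 13.60 × (1/3² − 1/5²) = 13.60 × 0.07111 = 0.9671 eV.
λ = hc/ΔE = 1240 / 0.9671 = 1280 nm.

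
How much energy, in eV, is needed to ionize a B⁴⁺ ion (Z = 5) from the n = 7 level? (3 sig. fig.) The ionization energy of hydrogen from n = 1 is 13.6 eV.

6.94 eV

E_n = −13.6 Z²/n² = −340.0/n² eV for Z = 5.
E_7 = −340.0/49 = −6.94 eV, so ionization (to E = 0) requires 6.94 eV.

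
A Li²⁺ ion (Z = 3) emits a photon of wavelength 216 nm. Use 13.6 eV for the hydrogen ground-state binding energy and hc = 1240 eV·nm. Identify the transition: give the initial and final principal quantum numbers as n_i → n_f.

n_i = 8, n_f = 4

The photon energy is ΔE = hc/λ = 1240 / 216 = 5.741 eV.
With Z = 3, ΔE = 122.4 × (1/n_f² − 1/n_i²), so 1/n_f² − 1/n_i² = 0.04690.
Trying n_f = 4 gives 1/n_i² = 0.01560, i.e. n_i ≈ 8; this pair matches.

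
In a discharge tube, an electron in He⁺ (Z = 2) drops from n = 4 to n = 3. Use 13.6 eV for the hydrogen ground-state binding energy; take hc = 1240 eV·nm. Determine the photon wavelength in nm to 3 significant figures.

For Z = 2 the level energies scale as Z², so the effective Rydberg energy is 13.6 × 4 = 54.40 eV.
ΔE = 54.40 × (1/3² − 1/4²) = 54.40 × 0.04861 = 2.644 eV.
λ = hc/ΔE = 1240 / 2.644 = 469 nm.

469 nm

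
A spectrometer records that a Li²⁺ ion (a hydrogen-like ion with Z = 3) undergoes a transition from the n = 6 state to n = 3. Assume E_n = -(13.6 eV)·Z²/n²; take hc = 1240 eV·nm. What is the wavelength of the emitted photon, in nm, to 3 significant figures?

122 nm

For Z = 3 the level energies scale as Z², so the effective Rydberg energy is 13.6 × 9 = 122.4 eV.
ΔE = 122.4 × (1/3² − 1/6²) = 122.4 × 0.08333 = 10.20 eV.
λ = hc/ΔE = 1240 / 10.20 = 122 nm.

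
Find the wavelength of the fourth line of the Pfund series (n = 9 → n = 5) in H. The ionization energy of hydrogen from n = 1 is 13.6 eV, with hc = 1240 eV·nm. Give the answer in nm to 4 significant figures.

3297 nm

The Pfund series terminates on n_f = 5; the fourth line has n_i = 5+4 = 9.
ΔE = 13.60 × (1/5² − 1/9²) = 0.3761 eV.
λ = 1240 / 0.3761 = 3297 nm.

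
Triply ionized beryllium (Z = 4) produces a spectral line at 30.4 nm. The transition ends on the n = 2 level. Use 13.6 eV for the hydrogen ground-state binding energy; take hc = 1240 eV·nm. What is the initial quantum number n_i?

The photon energy is ΔE = hc/λ = 1240 / 30.4 = 40.79 eV.
With Z = 4, ΔE = 217.6 × (1/n_f² − 1/n_i²), so 1/n_f² − 1/n_i² = 0.1875.
With n_f = 2: 1/n_i² = 1/4 − 0.1875 = 0.06255, so n_i ≈ 4.00.

n_i = 4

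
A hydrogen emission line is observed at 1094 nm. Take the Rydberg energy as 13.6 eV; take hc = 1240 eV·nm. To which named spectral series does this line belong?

ΔE = 1240/1094 = 1.133 eV.
This matches 13.6 × (1/3² − 1/6²), so n_f = 3: the Paschen series.

Paschen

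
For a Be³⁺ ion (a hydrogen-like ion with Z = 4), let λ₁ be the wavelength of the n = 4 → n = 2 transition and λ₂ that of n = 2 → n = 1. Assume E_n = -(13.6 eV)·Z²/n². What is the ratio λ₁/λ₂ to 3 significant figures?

4.00

λ ∝ 1/ΔE ∝ 1/(1/n_f² − 1/n_i²), and the Z² and hc factors cancel in the ratio.
λ₁/λ₂ = (1/1² − 1/2²)/(1/2² − 1/4²) = 0.7500/0.1875 = 4.00.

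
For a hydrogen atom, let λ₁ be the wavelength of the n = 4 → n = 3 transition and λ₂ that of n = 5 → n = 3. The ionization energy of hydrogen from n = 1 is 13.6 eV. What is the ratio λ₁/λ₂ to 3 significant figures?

λ ∝ 1/ΔE ∝ 1/(1/n_f² − 1/n_i²), and the Z² and hc factors cancel in the ratio.
λ₁/λ₂ = (1/3² − 1/5²)/(1/3² − 1/4²) = 0.07111/0.04861 = 1.46.

1.46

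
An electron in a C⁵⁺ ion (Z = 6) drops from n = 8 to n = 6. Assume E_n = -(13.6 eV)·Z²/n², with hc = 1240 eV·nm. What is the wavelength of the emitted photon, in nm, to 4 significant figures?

208.4 nm

For Z = 6 the level energies scale as Z², so the effective Rydberg energy is 13.6 × 36 = 489.6 eV.
ΔE = 489.6 × (1/6² − 1/8²) = 489.6 × 0.01215 = 5.950 eV.
λ = hc/ΔE = 1240 / 5.950 = 208.4 nm.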